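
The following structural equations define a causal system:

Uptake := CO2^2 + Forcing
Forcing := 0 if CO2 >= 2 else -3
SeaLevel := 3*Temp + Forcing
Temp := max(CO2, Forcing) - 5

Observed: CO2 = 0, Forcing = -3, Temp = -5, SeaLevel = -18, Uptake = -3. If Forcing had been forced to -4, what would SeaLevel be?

Under do(Forcing=-4), the mechanism Forcing := 0 if CO2 >= 2 else -3 is discarded; Forcing is fixed at -4.
Temp = max(CO2, Forcing) - 5  [with CO2=0, Forcing=-4]  = -5
SeaLevel = 3*Temp + Forcing  [with Temp=-5, Forcing=-4]  = -19

-19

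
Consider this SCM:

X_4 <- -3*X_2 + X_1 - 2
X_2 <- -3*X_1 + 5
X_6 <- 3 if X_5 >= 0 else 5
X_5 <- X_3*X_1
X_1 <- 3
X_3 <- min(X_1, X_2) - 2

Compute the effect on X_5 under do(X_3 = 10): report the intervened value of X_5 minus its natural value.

48

do(X_3=10) replaces the equation X_3 <- min(X_1, X_2) - 2 with the constant X_3 = 10.
X_5 = X_3*X_1  [with X_3=10, X_1=3]  = 30
Without intervention: X_2 = -3*X_1 + 5  [with X_1=3]  = -4; X_3 = min(X_1, X_2) - 2  [with X_1=3, X_2=-4]  = -6; X_5 = X_3*X_1  [with X_3=-6, X_1=3]  = -18.
Change = 30 − (-18) = 48.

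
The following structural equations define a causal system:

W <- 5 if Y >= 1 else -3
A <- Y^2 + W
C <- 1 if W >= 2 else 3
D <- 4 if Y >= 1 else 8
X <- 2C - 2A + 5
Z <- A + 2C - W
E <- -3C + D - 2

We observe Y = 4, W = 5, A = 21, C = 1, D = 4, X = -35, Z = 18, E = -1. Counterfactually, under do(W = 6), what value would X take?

-37

Under do(W=6), the mechanism W <- 5 if Y >= 1 else -3 is discarded; W is fixed at 6.
A = Y^2 + W  [with Y=4, W=6]  = 22
C = 1 if W >= 2 else 3  [with W=6]  = 1
X = 2C - 2A + 5  [with C=1, A=22]  = -37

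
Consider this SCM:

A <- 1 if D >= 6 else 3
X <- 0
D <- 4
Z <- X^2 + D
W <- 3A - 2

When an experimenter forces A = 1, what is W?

1

The intervention breaks the incoming arrows to A: A <- 1 if D >= 6 else 3 no longer applies, and A = 1.
W = 3A - 2  [with A=1]  = 1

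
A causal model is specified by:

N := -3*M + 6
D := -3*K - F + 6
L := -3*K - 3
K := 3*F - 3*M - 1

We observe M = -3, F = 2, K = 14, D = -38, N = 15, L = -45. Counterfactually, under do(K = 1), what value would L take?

The intervention breaks the incoming arrows to K: K := 3*F - 3*M - 1 no longer applies, and K = 1.
L = -3*K - 3  [with K=1]  = -6

-6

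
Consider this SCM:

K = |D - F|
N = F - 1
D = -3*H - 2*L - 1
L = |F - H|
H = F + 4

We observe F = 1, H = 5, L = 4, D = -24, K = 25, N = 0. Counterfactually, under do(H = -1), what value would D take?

Under do(H=-1), the mechanism H = F + 4 is discarded; H is fixed at -1.
L = |F - H|  [with F=1, H=-1]  = 2
D = -3*H - 2*L - 1  [with H=-1, L=2]  = -2

-2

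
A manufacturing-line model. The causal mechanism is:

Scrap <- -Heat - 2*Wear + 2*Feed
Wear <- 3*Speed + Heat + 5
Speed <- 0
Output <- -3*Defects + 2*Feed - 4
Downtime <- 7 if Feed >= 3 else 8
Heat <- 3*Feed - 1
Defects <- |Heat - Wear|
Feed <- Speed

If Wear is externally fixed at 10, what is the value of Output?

The intervention breaks the incoming arrows to Wear: Wear <- 3*Speed + Heat + 5 no longer applies, and Wear = 10.
Feed = Speed  [with Speed=0]  = 0
Heat = 3*Feed - 1  [with Feed=0]  = -1
Defects = |Heat - Wear|  [with Heat=-1, Wear=10]  = 11
Output = -3*Defects + 2*Feed - 4  [with Defects=11, Feed=0]  = -37

-37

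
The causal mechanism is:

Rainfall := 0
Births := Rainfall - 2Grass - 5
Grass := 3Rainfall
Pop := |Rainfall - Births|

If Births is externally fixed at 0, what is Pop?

0

The intervention breaks the incoming arrows to Births: Births := Rainfall - 2Grass - 5 no longer applies, and Births = 0.
Pop = |Rainfall - Births|  [with Rainfall=0, Births=0]  = 0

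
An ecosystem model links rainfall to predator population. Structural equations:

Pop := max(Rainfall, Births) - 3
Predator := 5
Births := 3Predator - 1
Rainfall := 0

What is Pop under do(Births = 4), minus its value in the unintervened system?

The intervention breaks the incoming arrows to Births: Births := 3Predator - 1 no longer applies, and Births = 4.
Pop = max(Rainfall, Births) - 3  [with Rainfall=0, Births=4]  = 1
Without intervention: Births = 3Predator - 1  [with Predator=5]  = 14; Pop = max(Rainfall, Births) - 3  [with Rainfall=0, Births=14]  = 11.
Change = 1 − 11 = -10.

-10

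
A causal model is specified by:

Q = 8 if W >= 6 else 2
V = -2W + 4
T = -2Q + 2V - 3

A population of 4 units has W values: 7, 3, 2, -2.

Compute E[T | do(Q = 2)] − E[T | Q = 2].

-6

do(Q=2) breaks Q's dependence on W. With Q=2 fixed, T across the units is -27, -11, -7, 9, mean -9.
E[T|Q=2] averages over only the 3 units with Q=2 (W = 3, 2, -2): T = -11, -7, 9, mean -3.
Difference = -9 − (-3) = -6.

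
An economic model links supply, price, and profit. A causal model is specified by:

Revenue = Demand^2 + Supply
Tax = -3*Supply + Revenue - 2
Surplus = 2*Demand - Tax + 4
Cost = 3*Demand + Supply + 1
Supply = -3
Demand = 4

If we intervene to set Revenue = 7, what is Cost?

Under do(Revenue=7), the mechanism Revenue = Demand^2 + Supply is discarded; Revenue is fixed at 7.
Since Cost is not a descendant of the intervened variable, it is unaffected.
Cost = 3*Demand + Supply + 1  [with Demand=4, Supply=-3]  = 10

10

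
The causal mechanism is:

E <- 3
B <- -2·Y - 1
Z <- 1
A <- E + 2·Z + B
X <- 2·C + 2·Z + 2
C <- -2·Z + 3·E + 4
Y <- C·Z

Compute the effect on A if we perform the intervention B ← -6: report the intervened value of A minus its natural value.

17

Under do(B=-6), the mechanism B <- -2·Y - 1 is discarded; B is fixed at -6.
A = E + 2·Z + B  [with E=3, Z=1, B=-6]  = -1
Without intervention: C = -2·Z + 3·E + 4  [with Z=1, E=3]  = 11; Y = C·Z  [with C=11, Z=1]  = 11; B = -2·Y - 1  [with Y=11]  = -23; A = E + 2·Z + B  [with E=3, Z=1, B=-23]  = -18.
Change = -1 − (-18) = 17.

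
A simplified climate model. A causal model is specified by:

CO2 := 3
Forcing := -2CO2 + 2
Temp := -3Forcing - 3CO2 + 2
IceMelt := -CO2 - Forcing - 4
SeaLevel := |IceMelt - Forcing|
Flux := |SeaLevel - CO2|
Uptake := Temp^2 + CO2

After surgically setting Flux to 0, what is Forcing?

do(Flux=0) replaces the equation Flux := |SeaLevel - CO2| with the constant Flux = 0.
Forcing is not downstream of the intervention, so its value is determined by the original equations.
Forcing = -2CO2 + 2  [with CO2=3]  = -4

-4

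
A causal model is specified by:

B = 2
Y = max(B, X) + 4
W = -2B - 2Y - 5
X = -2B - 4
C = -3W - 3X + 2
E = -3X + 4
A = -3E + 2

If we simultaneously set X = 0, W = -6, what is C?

20

The joint intervention fixes X = 0, W = -6, removing each variable's own equation.
C = -3W - 3X + 2  [with W=-6, X=0]  = 20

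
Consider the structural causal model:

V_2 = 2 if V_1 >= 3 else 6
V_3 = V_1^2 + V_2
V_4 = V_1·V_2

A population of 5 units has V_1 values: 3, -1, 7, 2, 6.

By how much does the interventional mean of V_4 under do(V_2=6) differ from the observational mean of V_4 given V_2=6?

Every unit gets V_2=6 under the intervention. V_4 values become 18, -6, 42, 12, 36; E[V_4|do(V_2=6)] = 20.4.
Conditioning on V_2=6 selects the 2 unit(s) with V_1 ∈ {-1, 2}. Their V_4 values: -6, 12. Mean = 3.
Difference = 20.4 − 3 = 17.4.

17.4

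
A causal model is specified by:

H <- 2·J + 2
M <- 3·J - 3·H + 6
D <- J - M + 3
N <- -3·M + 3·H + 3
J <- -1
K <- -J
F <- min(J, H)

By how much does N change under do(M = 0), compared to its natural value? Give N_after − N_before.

9

do(M=0) replaces the equation M <- 3·J - 3·H + 6 with the constant M = 0.
H = 2·J + 2  [with J=-1]  = 0
N = -3·M + 3·H + 3  [with M=0, H=0]  = 3
Without intervention: H = 2·J + 2  [with J=-1]  = 0; M = 3·J - 3·H + 6  [with J=-1, H=0]  = 3; N = -3·M + 3·H + 3  [with M=3, H=0]  = -6.
Change = 3 − (-6) = 9.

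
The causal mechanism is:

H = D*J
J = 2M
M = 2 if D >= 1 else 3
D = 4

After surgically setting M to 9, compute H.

72

Under do(M=9), the mechanism M = 2 if D >= 1 else 3 is discarded; M is fixed at 9.
J = 2M  [with M=9]  = 18
H = D*J  [with D=4, J=18]  = 72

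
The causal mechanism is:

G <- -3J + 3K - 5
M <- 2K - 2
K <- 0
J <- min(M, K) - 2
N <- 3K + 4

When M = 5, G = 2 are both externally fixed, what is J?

The joint intervention fixes M = 5, G = 2, removing each variable's own equation.
J = min(M, K) - 2  [with M=5, K=0]  = -2

-2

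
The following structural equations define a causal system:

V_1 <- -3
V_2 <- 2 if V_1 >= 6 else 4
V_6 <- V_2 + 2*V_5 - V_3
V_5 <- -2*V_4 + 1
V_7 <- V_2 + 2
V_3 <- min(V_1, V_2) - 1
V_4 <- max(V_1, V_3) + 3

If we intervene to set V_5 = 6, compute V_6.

The intervention breaks the incoming arrows to V_5: V_5 <- -2*V_4 + 1 no longer applies, and V_5 = 6.
V_2 = 2 if V_1 >= 6 else 4  [with V_1=-3]  = 4
V_3 = min(V_1, V_2) - 1  [with V_1=-3, V_2=4]  = -4
V_6 = V_2 + 2*V_5 - V_3  [with V_2=4, V_5=6, V_3=-4]  = 20

20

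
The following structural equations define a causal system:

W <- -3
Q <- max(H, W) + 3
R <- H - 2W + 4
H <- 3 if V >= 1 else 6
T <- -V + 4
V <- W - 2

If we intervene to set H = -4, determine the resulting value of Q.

do(H=-4) replaces the equation H <- 3 if V >= 1 else 6 with the constant H = -4.
Q = max(H, W) + 3  [with H=-4, W=-3]  = 0

0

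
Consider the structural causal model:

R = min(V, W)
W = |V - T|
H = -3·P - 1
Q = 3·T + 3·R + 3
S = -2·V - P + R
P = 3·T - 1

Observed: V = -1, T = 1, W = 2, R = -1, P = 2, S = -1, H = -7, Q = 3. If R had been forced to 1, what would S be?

Under do(R=1), the mechanism R = min(V, W) is discarded; R is fixed at 1.
P = 3·T - 1  [with T=1]  = 2
S = -2·V - P + R  [with V=-1, P=2, R=1]  = 1

1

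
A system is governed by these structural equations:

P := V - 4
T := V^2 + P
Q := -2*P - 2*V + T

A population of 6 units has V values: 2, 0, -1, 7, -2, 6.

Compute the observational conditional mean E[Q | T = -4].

6

Conditioning on T=-4 selects the 2 unit(s) with V ∈ {0, -1}. Their Q values: 4, 8. Mean = 6.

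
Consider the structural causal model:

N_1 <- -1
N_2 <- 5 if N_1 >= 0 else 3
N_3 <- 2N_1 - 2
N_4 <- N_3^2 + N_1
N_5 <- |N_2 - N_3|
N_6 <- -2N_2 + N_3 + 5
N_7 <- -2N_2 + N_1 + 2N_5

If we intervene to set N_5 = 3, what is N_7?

-1

Under do(N_5=3), the mechanism N_5 <- |N_2 - N_3| is discarded; N_5 is fixed at 3.
N_2 = 5 if N_1 >= 0 else 3  [with N_1=-1]  = 3
N_7 = -2N_2 + N_1 + 2N_5  [with N_2=3, N_1=-1, N_5=3]  = -1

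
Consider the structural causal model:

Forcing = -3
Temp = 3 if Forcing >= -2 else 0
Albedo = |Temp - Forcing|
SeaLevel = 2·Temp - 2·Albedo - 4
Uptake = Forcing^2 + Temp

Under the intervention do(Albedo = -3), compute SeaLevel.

The intervention breaks the incoming arrows to Albedo: Albedo = |Temp - Forcing| no longer applies, and Albedo = -3.
Temp = 3 if Forcing >= -2 else 0  [with Forcing=-3]  = 0
SeaLevel = 2·Temp - 2·Albedo - 4  [with Temp=0, Albedo=-3]  = 2

2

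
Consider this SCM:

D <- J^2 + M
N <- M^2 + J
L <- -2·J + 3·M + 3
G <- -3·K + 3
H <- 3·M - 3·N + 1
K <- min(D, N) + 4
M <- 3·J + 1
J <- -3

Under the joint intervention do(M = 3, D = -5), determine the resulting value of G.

6

Setting M = 3, D = -5 by intervention discards those variables' equations.
N = M^2 + J  [with M=3, J=-3]  = 6
K = min(D, N) + 4  [with D=-5, N=6]  = -1
G = -3·K + 3  [with K=-1]  = 6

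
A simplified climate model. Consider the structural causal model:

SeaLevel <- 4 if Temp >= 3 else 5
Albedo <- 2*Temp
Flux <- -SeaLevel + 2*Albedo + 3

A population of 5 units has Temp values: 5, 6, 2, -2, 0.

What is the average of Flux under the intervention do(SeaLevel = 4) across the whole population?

Under do(SeaLevel=4), SeaLevel's equation is replaced by SeaLevel=4 for every unit. Per-unit Flux: 19, 23, 7, -9, -1. Mean = 7.8.

7.8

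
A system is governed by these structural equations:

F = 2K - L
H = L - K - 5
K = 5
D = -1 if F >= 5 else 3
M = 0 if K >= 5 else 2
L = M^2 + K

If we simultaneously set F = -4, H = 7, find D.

The joint intervention fixes F = -4, H = 7, removing each variable's own equation.
D = -1 if F >= 5 else 3  [with F=-4]  = 3

3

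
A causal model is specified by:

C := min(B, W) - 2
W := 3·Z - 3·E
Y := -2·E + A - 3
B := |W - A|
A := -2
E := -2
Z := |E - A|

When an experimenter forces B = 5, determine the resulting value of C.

3

Intervening sets B = 5 and removes its equation (B := |W - A|).
Z = |E - A|  [with E=-2, A=-2]  = 0
W = 3·Z - 3·E  [with Z=0, E=-2]  = 6
C = min(B, W) - 2  [with B=5, W=6]  = 3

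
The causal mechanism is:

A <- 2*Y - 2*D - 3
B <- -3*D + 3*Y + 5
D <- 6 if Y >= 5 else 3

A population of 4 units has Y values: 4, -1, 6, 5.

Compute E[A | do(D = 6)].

The intervention sets D=6 in all 4 units regardless of Y. Recomputing A per unit gives -7, -17, -3, -5; average -8.

-8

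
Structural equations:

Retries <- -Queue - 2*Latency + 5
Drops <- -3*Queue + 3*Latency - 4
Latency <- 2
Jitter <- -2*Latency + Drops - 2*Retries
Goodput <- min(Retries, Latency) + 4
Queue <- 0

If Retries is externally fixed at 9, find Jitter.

Intervening sets Retries = 9 and removes its equation (Retries <- -Queue - 2*Latency + 5).
Drops = -3*Queue + 3*Latency - 4  [with Queue=0, Latency=2]  = 2
Jitter = -2*Latency + Drops - 2*Retries  [with Latency=2, Drops=2, Retries=9]  = -20

-20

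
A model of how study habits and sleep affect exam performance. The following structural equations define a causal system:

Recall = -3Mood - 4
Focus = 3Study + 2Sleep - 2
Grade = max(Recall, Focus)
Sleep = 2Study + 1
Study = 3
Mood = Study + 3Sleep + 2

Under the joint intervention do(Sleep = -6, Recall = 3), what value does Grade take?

3

Setting Sleep = -6, Recall = 3 by intervention discards those variables' equations.
Focus = 3Study + 2Sleep - 2  [with Study=3, Sleep=-6]  = -5
Grade = max(Recall, Focus)  [with Recall=3, Focus=-5]  = 3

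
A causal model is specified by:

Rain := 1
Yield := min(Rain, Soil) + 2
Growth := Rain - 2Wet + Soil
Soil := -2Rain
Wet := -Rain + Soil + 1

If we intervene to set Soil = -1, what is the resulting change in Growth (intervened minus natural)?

-1

Under do(Soil=-1), the mechanism Soil := -2Rain is discarded; Soil is fixed at -1.
Wet = -Rain + Soil + 1  [with Rain=1, Soil=-1]  = -1
Growth = Rain - 2Wet + Soil  [with Rain=1, Wet=-1, Soil=-1]  = 2
Without intervention: Soil = -2Rain  [with Rain=1]  = -2; Wet = -Rain + Soil + 1  [with Rain=1, Soil=-2]  = -2; Growth = Rain - 2Wet + Soil  [with Rain=1, Wet=-2, Soil=-2]  = 3.
Change = 2 − 3 = -1.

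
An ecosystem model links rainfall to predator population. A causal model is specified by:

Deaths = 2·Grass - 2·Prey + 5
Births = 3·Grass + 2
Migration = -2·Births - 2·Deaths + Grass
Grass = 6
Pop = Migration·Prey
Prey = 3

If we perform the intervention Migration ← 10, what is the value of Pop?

The intervention breaks the incoming arrows to Migration: Migration = -2·Births - 2·Deaths + Grass no longer applies, and Migration = 10.
Pop = Migration·Prey  [with Migration=10, Prey=3]  = 30

30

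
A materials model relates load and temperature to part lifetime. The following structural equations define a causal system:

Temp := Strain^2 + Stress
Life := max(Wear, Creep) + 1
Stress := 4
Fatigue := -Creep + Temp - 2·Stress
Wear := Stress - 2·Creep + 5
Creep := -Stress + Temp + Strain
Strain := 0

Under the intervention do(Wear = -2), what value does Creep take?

0

The intervention breaks the incoming arrows to Wear: Wear := Stress - 2·Creep + 5 no longer applies, and Wear = -2.
Since Creep is not a descendant of the intervened variable, it is unaffected.
Temp = Strain^2 + Stress  [with Strain=0, Stress=4]  = 4
Creep = -Stress + Temp + Strain  [with Stress=4, Temp=4, Strain=0]  = 0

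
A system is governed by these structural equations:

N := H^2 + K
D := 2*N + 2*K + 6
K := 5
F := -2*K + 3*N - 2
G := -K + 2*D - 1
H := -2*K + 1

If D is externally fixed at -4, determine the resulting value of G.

-14

Intervening sets D = -4 and removes its equation (D := 2*N + 2*K + 6).
G = -K + 2*D - 1  [with K=5, D=-4]  = -14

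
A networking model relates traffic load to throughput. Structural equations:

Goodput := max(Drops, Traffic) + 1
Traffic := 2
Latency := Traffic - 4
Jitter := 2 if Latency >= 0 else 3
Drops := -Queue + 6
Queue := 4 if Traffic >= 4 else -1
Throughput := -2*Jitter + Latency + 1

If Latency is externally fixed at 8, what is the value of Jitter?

2

do(Latency=8) replaces the equation Latency := Traffic - 4 with the constant Latency = 8.
Jitter = 2 if Latency >= 0 else 3  [with Latency=8]  = 2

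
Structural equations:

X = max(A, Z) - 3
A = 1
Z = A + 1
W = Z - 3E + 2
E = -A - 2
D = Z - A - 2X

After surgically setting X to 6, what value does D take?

-11

The intervention breaks the incoming arrows to X: X = max(A, Z) - 3 no longer applies, and X = 6.
Z = A + 1  [with A=1]  = 2
D = Z - A - 2X  [with Z=2, A=1, X=6]  = -11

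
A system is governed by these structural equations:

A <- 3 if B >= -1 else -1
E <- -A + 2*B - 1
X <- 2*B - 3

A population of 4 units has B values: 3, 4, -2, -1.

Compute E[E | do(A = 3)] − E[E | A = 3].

The intervention sets A=3 in all 4 units regardless of B. Recomputing E per unit gives 2, 4, -8, -6; average -2.
Conditioning on A=3 selects the 3 unit(s) with B ∈ {3, 4, -1}. Their E values: 2, 4, -6. Mean = 0.
Difference = -2 − 0 = -2.

-2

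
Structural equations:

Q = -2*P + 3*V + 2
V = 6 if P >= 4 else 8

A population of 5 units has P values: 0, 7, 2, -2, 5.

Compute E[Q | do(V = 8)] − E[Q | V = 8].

-4.8

Every unit gets V=8 under the intervention. Q values become 26, 12, 22, 30, 16; E[Q|do(V=8)] = 21.2.
Observing V=8 restricts to units where V's equation naturally yields 8: P ∈ {0, 2, -2}. In that subpopulation Q = 26, 22, 30, mean 26.
Difference = 21.2 − 26 = -4.8.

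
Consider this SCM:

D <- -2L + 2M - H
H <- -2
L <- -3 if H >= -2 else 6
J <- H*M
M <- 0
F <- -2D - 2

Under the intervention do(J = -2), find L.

-3

The intervention breaks the incoming arrows to J: J <- H*M no longer applies, and J = -2.
L is not downstream of the intervention, so its value is determined by the original equations.
L = -3 if H >= -2 else 6  [with H=-2]  = -3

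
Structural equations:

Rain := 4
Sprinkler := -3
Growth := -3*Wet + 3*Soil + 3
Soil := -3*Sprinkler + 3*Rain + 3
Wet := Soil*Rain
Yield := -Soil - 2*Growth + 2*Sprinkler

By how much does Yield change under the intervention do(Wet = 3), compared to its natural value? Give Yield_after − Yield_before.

Under do(Wet=3), the mechanism Wet := Soil*Rain is discarded; Wet is fixed at 3.
Soil = -3*Sprinkler + 3*Rain + 3  [with Sprinkler=-3, Rain=4]  = 24
Growth = -3*Wet + 3*Soil + 3  [with Wet=3, Soil=24]  = 66
Yield = -Soil - 2*Growth + 2*Sprinkler  [with Soil=24, Growth=66, Sprinkler=-3]  = -162
Without intervention: Soil = -3*Sprinkler + 3*Rain + 3  [with Sprinkler=-3, Rain=4]  = 24; Wet = Soil*Rain  [with Soil=24, Rain=4]  = 96; Growth = -3*Wet + 3*Soil + 3  [with Wet=96, Soil=24]  = -213; Yield = -Soil - 2*Growth + 2*Sprinkler  [with Soil=24, Growth=-213, Sprinkler=-3]  = 396.
Change = -162 − 396 = -558.

-558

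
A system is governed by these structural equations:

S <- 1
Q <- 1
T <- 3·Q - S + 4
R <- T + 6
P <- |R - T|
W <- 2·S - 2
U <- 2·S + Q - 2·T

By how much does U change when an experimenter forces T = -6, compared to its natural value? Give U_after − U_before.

24

The intervention breaks the incoming arrows to T: T <- 3·Q - S + 4 no longer applies, and T = -6.
U = 2·S + Q - 2·T  [with S=1, Q=1, T=-6]  = 15
Without intervention: T = 3·Q - S + 4  [with Q=1, S=1]  = 6; U = 2·S + Q - 2·T  [with S=1, Q=1, T=6]  = -9.
Change = 15 − (-9) = 24.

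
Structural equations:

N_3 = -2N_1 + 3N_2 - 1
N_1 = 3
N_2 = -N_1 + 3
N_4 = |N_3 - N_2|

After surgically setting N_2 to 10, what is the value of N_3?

The intervention breaks the incoming arrows to N_2: N_2 = -N_1 + 3 no longer applies, and N_2 = 10.
N_3 = -2N_1 + 3N_2 - 1  [with N_1=3, N_2=10]  = 23

23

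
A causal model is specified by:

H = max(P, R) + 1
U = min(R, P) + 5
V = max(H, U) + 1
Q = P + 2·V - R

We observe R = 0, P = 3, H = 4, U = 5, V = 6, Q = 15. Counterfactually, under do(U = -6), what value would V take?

Intervening sets U = -6 and removes its equation (U = min(R, P) + 5).
H = max(P, R) + 1  [with P=3, R=0]  = 4
V = max(H, U) + 1  [with H=4, U=-6]  = 5

5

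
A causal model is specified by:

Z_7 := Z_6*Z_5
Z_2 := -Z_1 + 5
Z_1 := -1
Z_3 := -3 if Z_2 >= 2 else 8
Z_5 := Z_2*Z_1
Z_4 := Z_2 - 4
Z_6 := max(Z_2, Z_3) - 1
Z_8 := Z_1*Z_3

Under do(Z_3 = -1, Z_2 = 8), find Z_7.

-56

The joint intervention fixes Z_3 = -1, Z_2 = 8, removing each variable's own equation.
Z_5 = Z_2*Z_1  [with Z_2=8, Z_1=-1]  = -8
Z_6 = max(Z_2, Z_3) - 1  [with Z_2=8, Z_3=-1]  = 7
Z_7 = Z_6*Z_5  [with Z_6=7, Z_5=-8]  = -56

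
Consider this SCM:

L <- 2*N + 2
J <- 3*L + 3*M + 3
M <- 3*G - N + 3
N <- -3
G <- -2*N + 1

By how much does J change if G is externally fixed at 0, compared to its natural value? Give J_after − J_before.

do(G=0) replaces the equation G <- -2*N + 1 with the constant G = 0.
M = 3*G - N + 3  [with G=0, N=-3]  = 6
L = 2*N + 2  [with N=-3]  = -4
J = 3*L + 3*M + 3  [with L=-4, M=6]  = 9
Without intervention: G = -2*N + 1  [with N=-3]  = 7; M = 3*G - N + 3  [with G=7, N=-3]  = 27; L = 2*N + 2  [with N=-3]  = -4; J = 3*L + 3*M + 3  [with L=-4, M=27]  = 72.
Change = 9 − 72 = -63.

-63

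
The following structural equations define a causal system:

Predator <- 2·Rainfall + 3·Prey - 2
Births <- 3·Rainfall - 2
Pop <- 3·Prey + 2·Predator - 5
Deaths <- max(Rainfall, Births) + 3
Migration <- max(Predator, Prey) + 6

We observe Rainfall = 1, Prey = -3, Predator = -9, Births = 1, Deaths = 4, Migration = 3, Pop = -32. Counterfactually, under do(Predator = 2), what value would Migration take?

The intervention breaks the incoming arrows to Predator: Predator <- 2·Rainfall + 3·Prey - 2 no longer applies, and Predator = 2.
Migration = max(Predator, Prey) + 6  [with Predator=2, Prey=-3]  = 8

8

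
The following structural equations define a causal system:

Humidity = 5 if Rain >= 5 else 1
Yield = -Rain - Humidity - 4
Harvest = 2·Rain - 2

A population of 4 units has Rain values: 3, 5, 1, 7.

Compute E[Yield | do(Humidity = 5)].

-13

do(Humidity=5) breaks Humidity's dependence on Rain. With Humidity=5 fixed, Yield across the units is -12, -14, -10, -16, mean -13.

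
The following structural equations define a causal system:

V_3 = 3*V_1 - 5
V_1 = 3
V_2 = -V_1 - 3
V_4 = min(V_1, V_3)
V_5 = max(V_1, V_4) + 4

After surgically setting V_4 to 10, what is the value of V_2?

The intervention breaks the incoming arrows to V_4: V_4 = min(V_1, V_3) no longer applies, and V_4 = 10.
Since V_2 is not a descendant of the intervened variable, it is unaffected.
V_2 = -V_1 - 3  [with V_1=3]  = -6

-6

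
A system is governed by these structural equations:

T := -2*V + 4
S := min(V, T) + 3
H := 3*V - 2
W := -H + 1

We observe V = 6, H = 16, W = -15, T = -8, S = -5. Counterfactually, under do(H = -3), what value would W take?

The intervention breaks the incoming arrows to H: H := 3*V - 2 no longer applies, and H = -3.
W = -H + 1  [with H=-3]  = 4

4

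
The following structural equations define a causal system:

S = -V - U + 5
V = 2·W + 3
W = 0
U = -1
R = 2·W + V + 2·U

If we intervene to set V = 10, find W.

0

Under do(V=10), the mechanism V = 2·W + 3 is discarded; V is fixed at 10.
W is not downstream of the intervention, so its value is determined by the original equations.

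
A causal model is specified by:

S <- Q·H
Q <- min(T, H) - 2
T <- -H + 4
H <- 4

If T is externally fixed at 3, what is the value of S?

4

Under do(T=3), the mechanism T <- -H + 4 is discarded; T is fixed at 3.
Q = min(T, H) - 2  [with T=3, H=4]  = 1
S = Q·H  [with Q=1, H=4]  = 4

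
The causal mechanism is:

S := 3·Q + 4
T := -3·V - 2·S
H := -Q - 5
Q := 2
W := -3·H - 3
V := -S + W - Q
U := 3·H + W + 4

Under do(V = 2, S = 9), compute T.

Setting V = 2, S = 9 by intervention discards those variables' equations.
T = -3·V - 2·S  [with V=2, S=9]  = -24

-24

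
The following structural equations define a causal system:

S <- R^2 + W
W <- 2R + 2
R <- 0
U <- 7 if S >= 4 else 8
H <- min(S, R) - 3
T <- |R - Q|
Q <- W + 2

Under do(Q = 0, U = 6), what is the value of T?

Setting Q = 0, U = 6 by intervention discards those variables' equations.
T = |R - Q|  [with R=0, Q=0]  = 0

0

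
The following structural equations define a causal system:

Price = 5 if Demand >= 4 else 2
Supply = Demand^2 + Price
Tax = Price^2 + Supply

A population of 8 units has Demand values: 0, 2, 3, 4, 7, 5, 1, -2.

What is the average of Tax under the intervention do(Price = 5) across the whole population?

43.5

do(Price=5) breaks Price's dependence on Demand. With Price=5 fixed, Tax across the units is 30, 34, 39, 46, 79, 55, 31, 34, mean 43.5.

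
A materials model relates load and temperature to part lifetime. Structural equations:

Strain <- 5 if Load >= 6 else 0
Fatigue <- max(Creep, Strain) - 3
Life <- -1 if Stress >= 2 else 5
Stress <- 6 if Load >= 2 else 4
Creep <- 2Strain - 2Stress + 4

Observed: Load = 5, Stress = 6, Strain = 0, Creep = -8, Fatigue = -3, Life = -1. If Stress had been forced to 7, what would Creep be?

-10

Under do(Stress=7), the mechanism Stress <- 6 if Load >= 2 else 4 is discarded; Stress is fixed at 7.
Strain = 5 if Load >= 6 else 0  [with Load=5]  = 0
Creep = 2Strain - 2Stress + 4  [with Strain=0, Stress=7]  = -10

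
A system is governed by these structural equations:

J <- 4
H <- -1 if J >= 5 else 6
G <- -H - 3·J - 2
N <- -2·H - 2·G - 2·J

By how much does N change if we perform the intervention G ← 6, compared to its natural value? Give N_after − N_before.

The intervention breaks the incoming arrows to G: G <- -H - 3·J - 2 no longer applies, and G = 6.
H = -1 if J >= 5 else 6  [with J=4]  = 6
N = -2·H - 2·G - 2·J  [with H=6, G=6, J=4]  = -32
Without intervention: H = -1 if J >= 5 else 6  [with J=4]  = 6; G = -H - 3·J - 2  [with H=6, J=4]  = -20; N = -2·H - 2·G - 2·J  [with H=6, G=-20, J=4]  = 20.
Change = -32 − 20 = -52.

-52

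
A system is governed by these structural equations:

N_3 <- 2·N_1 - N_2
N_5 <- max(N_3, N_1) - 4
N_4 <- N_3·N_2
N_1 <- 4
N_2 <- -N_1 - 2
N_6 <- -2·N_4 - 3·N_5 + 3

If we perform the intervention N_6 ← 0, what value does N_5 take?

do(N_6=0) replaces the equation N_6 <- -2·N_4 - 3·N_5 + 3 with the constant N_6 = 0.
Since N_5 is not a descendant of the intervened variable, it is unaffected.
N_2 = -N_1 - 2  [with N_1=4]  = -6
N_3 = 2·N_1 - N_2  [with N_1=4, N_2=-6]  = 14
N_5 = max(N_3, N_1) - 4  [with N_3=14, N_1=4]  = 10

10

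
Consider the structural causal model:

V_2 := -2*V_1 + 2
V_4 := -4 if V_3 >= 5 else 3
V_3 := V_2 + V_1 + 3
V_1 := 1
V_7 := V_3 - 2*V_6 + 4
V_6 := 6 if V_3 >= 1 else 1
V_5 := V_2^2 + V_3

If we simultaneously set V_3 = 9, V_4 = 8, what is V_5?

Setting V_3 = 9, V_4 = 8 by intervention discards those variables' equations.
V_2 = -2*V_1 + 2  [with V_1=1]  = 0
V_5 = V_2^2 + V_3  [with V_2=0, V_3=9]  = 9

9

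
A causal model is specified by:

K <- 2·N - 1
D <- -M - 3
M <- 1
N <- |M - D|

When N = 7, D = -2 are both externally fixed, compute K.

The joint intervention fixes N = 7, D = -2, removing each variable's own equation.
K = 2·N - 1  [with N=7]  = 13

13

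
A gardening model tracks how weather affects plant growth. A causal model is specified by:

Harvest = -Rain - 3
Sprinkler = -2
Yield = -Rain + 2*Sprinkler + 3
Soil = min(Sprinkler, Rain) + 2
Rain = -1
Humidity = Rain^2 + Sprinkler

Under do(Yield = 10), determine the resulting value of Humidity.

-1

The intervention breaks the incoming arrows to Yield: Yield = -Rain + 2*Sprinkler + 3 no longer applies, and Yield = 10.
Since Humidity is not a descendant of the intervened variable, it is unaffected.
Humidity = Rain^2 + Sprinkler  [with Rain=-1, Sprinkler=-2]  = -1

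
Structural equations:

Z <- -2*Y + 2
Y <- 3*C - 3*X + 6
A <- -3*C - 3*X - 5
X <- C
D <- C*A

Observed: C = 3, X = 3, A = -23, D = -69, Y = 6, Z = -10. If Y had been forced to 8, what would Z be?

-14

The intervention breaks the incoming arrows to Y: Y <- 3*C - 3*X + 6 no longer applies, and Y = 8.
Z = -2*Y + 2  [with Y=8]  = -14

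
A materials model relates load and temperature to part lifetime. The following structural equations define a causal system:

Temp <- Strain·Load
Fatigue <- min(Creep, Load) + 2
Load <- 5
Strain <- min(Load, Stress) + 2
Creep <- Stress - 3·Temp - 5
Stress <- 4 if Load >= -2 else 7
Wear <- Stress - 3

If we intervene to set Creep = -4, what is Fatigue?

-2

Under do(Creep=-4), the mechanism Creep <- Stress - 3·Temp - 5 is discarded; Creep is fixed at -4.
Fatigue = min(Creep, Load) + 2  [with Creep=-4, Load=5]  = -2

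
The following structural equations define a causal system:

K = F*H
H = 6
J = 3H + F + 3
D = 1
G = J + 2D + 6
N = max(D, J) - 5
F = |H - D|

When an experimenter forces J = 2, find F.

Under do(J=2), the mechanism J = 3H + F + 3 is discarded; J is fixed at 2.
Since F is not a descendant of the intervened variable, it is unaffected.
F = |H - D|  [with H=6, D=1]  = 5

5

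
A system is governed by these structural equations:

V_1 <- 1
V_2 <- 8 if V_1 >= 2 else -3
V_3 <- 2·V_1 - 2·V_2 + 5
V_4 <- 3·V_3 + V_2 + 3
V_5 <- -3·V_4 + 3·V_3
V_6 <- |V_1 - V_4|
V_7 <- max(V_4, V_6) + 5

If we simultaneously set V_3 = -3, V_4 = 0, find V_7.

6

Under do(V_3 = -3, V_4 = 0), each intervened variable's structural equation is replaced by its fixed value.
V_6 = |V_1 - V_4|  [with V_1=1, V_4=0]  = 1
V_7 = max(V_4, V_6) + 5  [with V_4=0, V_6=1]  = 6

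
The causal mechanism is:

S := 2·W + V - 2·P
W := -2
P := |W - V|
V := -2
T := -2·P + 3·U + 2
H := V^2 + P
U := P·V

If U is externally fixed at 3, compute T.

Intervening sets U = 3 and removes its equation (U := P·V).
P = |W - V|  [with W=-2, V=-2]  = 0
T = -2·P + 3·U + 2  [with P=0, U=3]  = 11

11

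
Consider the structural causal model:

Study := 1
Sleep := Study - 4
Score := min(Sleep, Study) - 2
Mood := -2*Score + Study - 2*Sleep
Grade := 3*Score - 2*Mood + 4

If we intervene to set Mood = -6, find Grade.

Intervening sets Mood = -6 and removes its equation (Mood := -2*Score + Study - 2*Sleep).
Sleep = Study - 4  [with Study=1]  = -3
Score = min(Sleep, Study) - 2  [with Sleep=-3, Study=1]  = -5
Grade = 3*Score - 2*Mood + 4  [with Score=-5, Mood=-6]  = 1

1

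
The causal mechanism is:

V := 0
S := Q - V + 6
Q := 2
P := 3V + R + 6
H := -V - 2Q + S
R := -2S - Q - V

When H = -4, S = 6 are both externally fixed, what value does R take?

-14

Under do(H = -4, S = 6), each intervened variable's structural equation is replaced by its fixed value.
R = -2S - Q - V  [with S=6, Q=2, V=0]  = -14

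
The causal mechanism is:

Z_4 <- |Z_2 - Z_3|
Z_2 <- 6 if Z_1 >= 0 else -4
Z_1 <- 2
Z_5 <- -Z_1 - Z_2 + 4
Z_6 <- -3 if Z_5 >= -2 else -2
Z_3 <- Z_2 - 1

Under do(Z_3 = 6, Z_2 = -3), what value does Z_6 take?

-3

Setting Z_3 = 6, Z_2 = -3 by intervention discards those variables' equations.
Z_5 = -Z_1 - Z_2 + 4  [with Z_1=2, Z_2=-3]  = 5
Z_6 = -3 if Z_5 >= -2 else -2  [with Z_5=5]  = -3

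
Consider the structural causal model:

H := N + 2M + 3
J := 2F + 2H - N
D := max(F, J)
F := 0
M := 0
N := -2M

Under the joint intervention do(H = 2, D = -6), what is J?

4

Setting H = 2, D = -6 by intervention discards those variables' equations.
N = -2M  [with M=0]  = 0
J = 2F + 2H - N  [with F=0, H=2, N=0]  = 4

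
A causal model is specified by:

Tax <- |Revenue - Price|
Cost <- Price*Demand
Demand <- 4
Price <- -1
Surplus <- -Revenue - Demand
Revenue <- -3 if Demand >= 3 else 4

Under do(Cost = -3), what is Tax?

do(Cost=-3) replaces the equation Cost <- Price*Demand with the constant Cost = -3.
Tax is not downstream of the intervention, so its value is determined by the original equations.
Revenue = -3 if Demand >= 3 else 4  [with Demand=4]  = -3
Tax = |Revenue - Price|  [with Revenue=-3, Price=-1]  = 2

2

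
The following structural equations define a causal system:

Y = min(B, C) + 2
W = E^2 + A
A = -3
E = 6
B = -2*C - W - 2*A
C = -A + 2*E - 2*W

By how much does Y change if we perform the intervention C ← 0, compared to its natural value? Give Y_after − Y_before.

24

Under do(C=0), the mechanism C = -A + 2*E - 2*W is discarded; C is fixed at 0.
W = E^2 + A  [with E=6, A=-3]  = 33
B = -2*C - W - 2*A  [with C=0, W=33, A=-3]  = -27
Y = min(B, C) + 2  [with B=-27, C=0]  = -25
Without intervention: W = E^2 + A  [with E=6, A=-3]  = 33; C = -A + 2*E - 2*W  [with A=-3, E=6, W=33]  = -51; B = -2*C - W - 2*A  [with C=-51, W=33, A=-3]  = 75; Y = min(B, C) + 2  [with B=75, C=-51]  = -49.
Change = -25 − (-49) = 24.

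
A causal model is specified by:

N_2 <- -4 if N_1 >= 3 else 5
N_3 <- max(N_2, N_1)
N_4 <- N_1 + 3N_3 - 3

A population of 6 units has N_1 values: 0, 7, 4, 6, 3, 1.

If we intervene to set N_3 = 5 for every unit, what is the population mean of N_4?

Under do(N_3=5), N_3's equation is replaced by N_3=5 for every unit. Per-unit N_4: 12, 19, 16, 18, 15, 13. Mean = 15.5.

15.5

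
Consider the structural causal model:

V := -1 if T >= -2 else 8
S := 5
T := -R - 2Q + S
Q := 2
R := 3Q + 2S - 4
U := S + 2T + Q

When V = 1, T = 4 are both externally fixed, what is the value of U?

15

Setting V = 1, T = 4 by intervention discards those variables' equations.
U = S + 2T + Q  [with S=5, T=4, Q=2]  = 15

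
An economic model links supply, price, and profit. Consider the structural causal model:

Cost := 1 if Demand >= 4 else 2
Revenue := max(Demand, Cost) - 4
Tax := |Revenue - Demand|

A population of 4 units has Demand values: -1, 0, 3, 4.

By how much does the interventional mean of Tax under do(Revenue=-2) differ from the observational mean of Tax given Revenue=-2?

2

The intervention sets Revenue=-2 in all 4 units regardless of Demand. Recomputing Tax per unit gives 1, 2, 5, 6; average 3.5.
Conditioning on Revenue=-2 selects the 2 unit(s) with Demand ∈ {-1, 0}. Their Tax values: 1, 2. Mean = 1.5.
Difference = 3.5 − 1.5 = 2.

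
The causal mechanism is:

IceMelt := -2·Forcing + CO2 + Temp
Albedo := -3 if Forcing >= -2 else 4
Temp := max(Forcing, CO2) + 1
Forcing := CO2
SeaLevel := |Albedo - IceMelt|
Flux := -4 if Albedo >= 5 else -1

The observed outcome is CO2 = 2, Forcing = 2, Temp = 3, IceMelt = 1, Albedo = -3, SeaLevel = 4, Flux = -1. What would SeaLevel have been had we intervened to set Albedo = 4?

3

The intervention breaks the incoming arrows to Albedo: Albedo := -3 if Forcing >= -2 else 4 no longer applies, and Albedo = 4.
Forcing = CO2  [with CO2=2]  = 2
Temp = max(Forcing, CO2) + 1  [with Forcing=2, CO2=2]  = 3
IceMelt = -2·Forcing + CO2 + Temp  [with Forcing=2, CO2=2, Temp=3]  = 1
SeaLevel = |Albedo - IceMelt|  [with Albedo=4, IceMelt=1]  = 3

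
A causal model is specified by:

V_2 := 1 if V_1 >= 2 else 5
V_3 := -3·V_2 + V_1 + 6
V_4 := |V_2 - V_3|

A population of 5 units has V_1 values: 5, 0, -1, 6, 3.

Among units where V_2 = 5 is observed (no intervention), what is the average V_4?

14.5

E[V_4|V_2=5] averages over only the 2 units with V_2=5 (V_1 = 0, -1): V_4 = 14, 15, mean 14.5.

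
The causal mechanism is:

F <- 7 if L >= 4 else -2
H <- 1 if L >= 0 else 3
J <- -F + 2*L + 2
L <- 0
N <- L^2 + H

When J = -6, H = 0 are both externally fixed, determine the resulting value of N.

Setting J = -6, H = 0 by intervention discards those variables' equations.
N = L^2 + H  [with L=0, H=0]  = 0

0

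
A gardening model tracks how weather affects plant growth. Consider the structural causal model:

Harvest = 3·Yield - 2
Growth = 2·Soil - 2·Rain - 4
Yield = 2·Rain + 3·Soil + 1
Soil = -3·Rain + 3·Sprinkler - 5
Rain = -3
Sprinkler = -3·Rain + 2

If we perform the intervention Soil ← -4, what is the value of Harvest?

-53

The intervention breaks the incoming arrows to Soil: Soil = -3·Rain + 3·Sprinkler - 5 no longer applies, and Soil = -4.
Yield = 2·Rain + 3·Soil + 1  [with Rain=-3, Soil=-4]  = -17
Harvest = 3·Yield - 2  [with Yield=-17]  = -53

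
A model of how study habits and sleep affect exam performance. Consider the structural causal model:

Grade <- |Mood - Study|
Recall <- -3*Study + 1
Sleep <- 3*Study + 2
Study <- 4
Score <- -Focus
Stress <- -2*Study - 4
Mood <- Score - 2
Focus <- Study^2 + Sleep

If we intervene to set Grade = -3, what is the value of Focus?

30

The intervention breaks the incoming arrows to Grade: Grade <- |Mood - Study| no longer applies, and Grade = -3.
Since Focus is not a descendant of the intervened variable, it is unaffected.
Sleep = 3*Study + 2  [with Study=4]  = 14
Focus = Study^2 + Sleep  [with Study=4, Sleep=14]  = 30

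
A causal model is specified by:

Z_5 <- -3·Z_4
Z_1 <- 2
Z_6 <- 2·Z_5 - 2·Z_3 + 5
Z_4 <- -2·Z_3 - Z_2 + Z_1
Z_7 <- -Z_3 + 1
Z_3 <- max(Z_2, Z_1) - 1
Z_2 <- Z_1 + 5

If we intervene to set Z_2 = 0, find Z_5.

do(Z_2=0) replaces the equation Z_2 <- Z_1 + 5 with the constant Z_2 = 0.
Z_3 = max(Z_2, Z_1) - 1  [with Z_2=0, Z_1=2]  = 1
Z_4 = -2·Z_3 - Z_2 + Z_1  [with Z_3=1, Z_2=0, Z_1=2]  = 0
Z_5 = -3·Z_4  [with Z_4=0]  = 0

0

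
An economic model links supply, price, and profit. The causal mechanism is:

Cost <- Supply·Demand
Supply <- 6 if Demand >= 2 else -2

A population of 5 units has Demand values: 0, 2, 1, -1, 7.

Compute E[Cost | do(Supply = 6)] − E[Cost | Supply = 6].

-16.2

do(Supply=6) breaks Supply's dependence on Demand. With Supply=6 fixed, Cost across the units is 0, 12, 6, -6, 42, mean 10.8.
Conditioning on Supply=6 selects the 2 unit(s) with Demand ∈ {2, 7}. Their Cost values: 12, 42. Mean = 27.
Difference = 10.8 − 27 = -16.2.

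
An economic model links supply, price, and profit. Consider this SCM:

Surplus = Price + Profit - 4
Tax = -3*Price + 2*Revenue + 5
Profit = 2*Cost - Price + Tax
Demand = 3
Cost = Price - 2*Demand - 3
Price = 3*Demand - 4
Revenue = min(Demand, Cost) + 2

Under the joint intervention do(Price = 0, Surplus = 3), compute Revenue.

-7

Under do(Price = 0, Surplus = 3), each intervened variable's structural equation is replaced by its fixed value.
Cost = Price - 2*Demand - 3  [with Price=0, Demand=3]  = -9
Revenue = min(Demand, Cost) + 2  [with Demand=3, Cost=-9]  = -7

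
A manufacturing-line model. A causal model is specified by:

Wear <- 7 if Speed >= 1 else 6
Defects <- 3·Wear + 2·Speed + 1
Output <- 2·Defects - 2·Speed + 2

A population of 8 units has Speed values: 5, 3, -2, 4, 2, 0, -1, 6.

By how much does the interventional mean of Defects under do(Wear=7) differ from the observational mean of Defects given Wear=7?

The intervention sets Wear=7 in all 8 units regardless of Speed. Recomputing Defects per unit gives 32, 28, 18, 30, 26, 22, 20, 34; average 26.25.
E[Defects|Wear=7] averages over only the 5 units with Wear=7 (Speed = 5, 3, 4, 2, 6): Defects = 32, 28, 30, 26, 34, mean 30.
Difference = 26.25 − 30 = -3.75.

-3.75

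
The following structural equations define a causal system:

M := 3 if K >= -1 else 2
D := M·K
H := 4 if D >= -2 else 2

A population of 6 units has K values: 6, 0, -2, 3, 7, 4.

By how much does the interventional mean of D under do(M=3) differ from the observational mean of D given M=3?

-3

Every unit gets M=3 under the intervention. D values become 18, 0, -6, 9, 21, 12; E[D|do(M=3)] = 9.
Conditioning on M=3 selects the 5 unit(s) with K ∈ {6, 0, 3, 7, 4}. Their D values: 18, 0, 9, 21, 12. Mean = 12.
Difference = 9 − 12 = -3.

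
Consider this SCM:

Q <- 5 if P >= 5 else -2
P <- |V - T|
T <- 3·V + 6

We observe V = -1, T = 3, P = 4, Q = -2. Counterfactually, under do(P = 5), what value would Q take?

The intervention breaks the incoming arrows to P: P <- |V - T| no longer applies, and P = 5.
Q = 5 if P >= 5 else -2  [with P=5]  = 5

5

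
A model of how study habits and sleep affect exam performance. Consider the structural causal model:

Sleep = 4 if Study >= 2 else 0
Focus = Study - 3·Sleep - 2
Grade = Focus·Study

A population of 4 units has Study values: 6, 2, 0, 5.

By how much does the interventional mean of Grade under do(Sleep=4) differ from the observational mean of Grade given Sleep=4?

9.75

do(Sleep=4) breaks Sleep's dependence on Study. With Sleep=4 fixed, Grade across the units is -48, -24, 0, -45, mean -29.25.
E[Grade|Sleep=4] averages over only the 3 units with Sleep=4 (Study = 6, 2, 5): Grade = -48, -24, -45, mean -39.
Difference = -29.25 − (-39) = 9.75.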